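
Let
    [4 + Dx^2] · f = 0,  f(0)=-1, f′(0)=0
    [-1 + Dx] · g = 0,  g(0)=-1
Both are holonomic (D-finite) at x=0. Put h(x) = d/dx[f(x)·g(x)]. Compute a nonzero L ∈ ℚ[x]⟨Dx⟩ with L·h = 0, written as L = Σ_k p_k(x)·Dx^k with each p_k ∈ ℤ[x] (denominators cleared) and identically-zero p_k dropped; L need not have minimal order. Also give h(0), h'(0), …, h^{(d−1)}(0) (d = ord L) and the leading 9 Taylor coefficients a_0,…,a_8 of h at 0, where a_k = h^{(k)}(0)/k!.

L = 5 - 2·Dx + Dx^2  (order 2).
h: a_k = 1, -3, -11/2, -7/6, 41/24, 39/40, 29/720, -527/5040, -1199/40320, …
ICs: h(0) = 1, h′(0) = -3.

f: a_k = -1, 0, 2, 0, -2/3, 0, 4/45, 0, -2/315, …
g: a_k = -1, -1, -1/2, -1/6, -1/24, -1/120, -1/720, -1/5040, -1/40320, …
L₀ := L_f ⊗_s L_g (sym. prod.), ord ≤ 2.
h₀' ⇒ L via d/dx closure of L₀.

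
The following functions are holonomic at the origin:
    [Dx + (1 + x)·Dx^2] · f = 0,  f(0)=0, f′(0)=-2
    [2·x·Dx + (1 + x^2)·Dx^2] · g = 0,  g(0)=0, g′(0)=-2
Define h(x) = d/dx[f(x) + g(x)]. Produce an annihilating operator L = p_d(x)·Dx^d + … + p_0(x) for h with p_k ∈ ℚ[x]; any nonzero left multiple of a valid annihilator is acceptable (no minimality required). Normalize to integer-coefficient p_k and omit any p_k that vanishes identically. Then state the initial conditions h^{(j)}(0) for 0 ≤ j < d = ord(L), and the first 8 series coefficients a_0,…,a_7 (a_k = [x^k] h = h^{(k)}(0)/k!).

f: a_k = 0, -2, 1, -2/3, 1/2, -2/5, 1/3, -2/7, …
g: a_k = 0, -2, 0, 2/3, 0, -2/5, 0, 2/7, …
f+g: L₀ = lclm(L_f,L_g), ord ≤ 2+2.
h₀' ⇒ L via d/dx closure of L₀.
L = (-2 - 6·x + 6·x^2 + 2·x^3) + (-4 - 4·x + 12·x^3 + 4·x^4)·Dx + (-1 + x + 2·x^2 + 2·x^3 + 3·x^4 + x^5)·Dx^2  (order 2).
h: a_k = -4, 2, 0, 2, -4, 2, 0, 2, …
ICs: h(0) = -4, h′(0) = 2.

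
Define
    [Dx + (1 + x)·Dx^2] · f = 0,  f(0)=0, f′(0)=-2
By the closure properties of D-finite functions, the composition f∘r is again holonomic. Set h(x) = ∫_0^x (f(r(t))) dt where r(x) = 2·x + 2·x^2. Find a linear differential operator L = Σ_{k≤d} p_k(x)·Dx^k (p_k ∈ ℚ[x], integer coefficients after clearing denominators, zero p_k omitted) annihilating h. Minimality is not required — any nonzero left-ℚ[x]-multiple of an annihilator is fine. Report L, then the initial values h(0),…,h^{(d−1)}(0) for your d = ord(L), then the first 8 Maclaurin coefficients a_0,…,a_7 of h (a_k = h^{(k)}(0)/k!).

L = (4·x + 4·x^2)·Dx^2 + (1 + 4·x + 6·x^2 + 4·x^3)·Dx^3  (order 3).
h: a_k = 0, 0, -2, 0, 2/3, -4/5, 8/15, 0, …
ICs: h(0) = 0, h′(0) = 0, h′′(0) = -4.

f: a_k = 0, -2, 1, -2/3, 1/2, -2/5, 1/3, -2/7, …
Change of var in L_f (x↦r) gives L₀.
∫: right-multiply L₀ by Dx.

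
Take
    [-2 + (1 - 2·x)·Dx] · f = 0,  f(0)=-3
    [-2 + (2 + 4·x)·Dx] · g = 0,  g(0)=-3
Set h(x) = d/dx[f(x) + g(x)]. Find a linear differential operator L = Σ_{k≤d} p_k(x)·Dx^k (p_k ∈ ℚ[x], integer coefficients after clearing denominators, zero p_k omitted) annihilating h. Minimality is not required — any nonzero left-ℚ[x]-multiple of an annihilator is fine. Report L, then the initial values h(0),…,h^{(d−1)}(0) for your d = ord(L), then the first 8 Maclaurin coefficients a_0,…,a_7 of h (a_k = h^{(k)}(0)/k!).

f: a_k = -3, -6, -12, -24, -48, -96, -192, -384, …
g: a_k = -3, -3, 3/2, -3/2, 15/8, -21/8, 63/16, -99/16, …
L₀ := lclm(L_f,L_g); ord L₀ ≤ 1+1.
Differentiate: ansatz ord ≤ ord L₀ ⇒ L.
L = (-36 - 24·x) + (-21 - 108·x - 84·x^2)·Dx + (5 + 6·x - 20·x^2 - 24·x^3)·Dx^2  (order 2).
h: a_k = -9, -21, -153/2, -369/2, -3945/8, -9027/8, -43701/16, -97017/16, …
ICs: h(0) = -9, h′(0) = -21.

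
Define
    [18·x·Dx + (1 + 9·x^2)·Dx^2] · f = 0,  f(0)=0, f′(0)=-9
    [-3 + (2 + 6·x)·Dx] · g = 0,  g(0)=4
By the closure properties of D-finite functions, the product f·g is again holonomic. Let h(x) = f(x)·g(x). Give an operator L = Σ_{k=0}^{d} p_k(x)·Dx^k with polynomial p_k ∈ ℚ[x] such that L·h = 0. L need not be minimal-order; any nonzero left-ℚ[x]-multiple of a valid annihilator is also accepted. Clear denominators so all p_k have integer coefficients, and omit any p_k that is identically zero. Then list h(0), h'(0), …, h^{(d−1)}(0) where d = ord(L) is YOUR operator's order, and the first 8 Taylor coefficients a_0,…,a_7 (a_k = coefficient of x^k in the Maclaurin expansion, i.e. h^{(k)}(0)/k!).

L = (27 - 108·x - 81·x^2) + (-12 + 36·x + 324·x^2 + 324·x^3)·Dx + (4 + 24·x + 72·x^2 + 216·x^3 + 324·x^4)·Dx^2  (order 2).
h: a_k = 0, -36, -54, 297/2, 405/4, -94527/160, -298161/320, 41231511/8960, …
ICs: h(0) = 0, h′(0) = -36.

f: a_k = 0, -9, 0, 27, 0, -729/5, 0, 6561/7, …
g: a_k = 4, 6, -9/2, 27/4, -405/32, 1701/64, -15309/256, 72171/512, …
h₀=f·g: eliminate ⇒ L₀, order ≤ 2·1.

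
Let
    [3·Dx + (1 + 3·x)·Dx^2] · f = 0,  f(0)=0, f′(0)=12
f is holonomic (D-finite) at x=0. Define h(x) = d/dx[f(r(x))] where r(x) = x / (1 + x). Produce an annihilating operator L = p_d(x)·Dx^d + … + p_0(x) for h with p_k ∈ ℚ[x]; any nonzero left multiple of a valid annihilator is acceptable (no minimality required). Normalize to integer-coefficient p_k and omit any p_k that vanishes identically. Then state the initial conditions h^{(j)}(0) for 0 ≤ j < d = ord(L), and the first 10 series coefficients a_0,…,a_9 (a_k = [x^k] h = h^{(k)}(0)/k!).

L = (5 + 8·x) + (1 + 5·x + 4·x^2)·Dx  (order 1).
h: a_k = 12, -60, 252, -1020, 4092, -16380, 65532, -262140, 1048572, -4194300, …
ICs: h(0) = 12.

f: a_k = 0, 12, -18, 36, -81, 972/5, -486, 8748/7, -6561/2, 8748, …
h₀=f(r): pull back L_f along r ⇒ L₀.
Differentiate: ansatz ord ≤ ord L₀ ⇒ L.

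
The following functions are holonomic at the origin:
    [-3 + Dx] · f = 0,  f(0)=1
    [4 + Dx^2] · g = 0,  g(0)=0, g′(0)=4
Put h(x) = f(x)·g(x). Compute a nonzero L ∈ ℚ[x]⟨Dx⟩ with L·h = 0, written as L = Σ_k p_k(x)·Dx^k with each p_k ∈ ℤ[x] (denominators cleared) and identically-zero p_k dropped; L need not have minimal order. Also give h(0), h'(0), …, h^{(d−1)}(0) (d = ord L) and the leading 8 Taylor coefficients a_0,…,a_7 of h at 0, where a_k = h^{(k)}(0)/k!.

f: a_k = 1, 3, 9/2, 9/2, 27/8, 81/40, 81/80, 243/560, …
g: a_k = 0, 4, 0, -8/3, 0, 8/15, 0, -16/315, …
h₀=f·g: eliminate ⇒ L₀, order ≤ 1·2.
L = 13 - 6·Dx + Dx^2  (order 2).
h: a_k = 0, 4, 12, 46/3, 10, 61/30, -23/10, -3277/1260, …
ICs: h(0) = 0, h′(0) = 4.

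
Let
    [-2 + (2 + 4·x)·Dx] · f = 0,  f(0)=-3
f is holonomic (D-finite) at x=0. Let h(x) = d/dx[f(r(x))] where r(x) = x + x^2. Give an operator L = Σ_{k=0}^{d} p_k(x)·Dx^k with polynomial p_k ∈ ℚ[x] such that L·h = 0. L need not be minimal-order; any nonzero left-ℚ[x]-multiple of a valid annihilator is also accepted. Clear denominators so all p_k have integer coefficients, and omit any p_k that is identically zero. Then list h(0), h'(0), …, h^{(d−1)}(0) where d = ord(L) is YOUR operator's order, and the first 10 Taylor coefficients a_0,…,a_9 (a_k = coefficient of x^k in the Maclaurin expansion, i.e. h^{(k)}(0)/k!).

L = 1 + (-1 - 4·x - 6·x^2 - 4·x^3)·Dx  (order 1).
h: a_k = -3, -3, 9/2, -9/2, 15/8, 27/8, -147/16, 183/16, -729/128, -1185/128, …
ICs: h(0) = -3.

f: a_k = -3, -3, 3/2, -3/2, 15/8, -21/8, 63/16, -99/16, 1287/128, -2145/128, …
Substitute x→r, Dx→(1/r')Dx; clear ⇒ L₀.
h₀' ⇒ L via d/dx closure of L₀.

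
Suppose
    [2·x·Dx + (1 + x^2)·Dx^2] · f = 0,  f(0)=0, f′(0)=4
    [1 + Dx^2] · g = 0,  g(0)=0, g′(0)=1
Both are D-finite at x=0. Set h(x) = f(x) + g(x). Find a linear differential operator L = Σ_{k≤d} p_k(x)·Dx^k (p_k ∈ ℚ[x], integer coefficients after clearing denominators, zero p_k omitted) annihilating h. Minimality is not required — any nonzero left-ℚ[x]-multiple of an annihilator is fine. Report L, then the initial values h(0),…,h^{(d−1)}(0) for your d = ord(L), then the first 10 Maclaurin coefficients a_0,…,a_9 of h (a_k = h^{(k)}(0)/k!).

f: a_k = 0, 4, 0, -4/3, 0, 4/5, 0, -4/7, 0, 4/9, …
g: a_k = 0, 1, 0, -1/6, 0, 1/120, 0, -1/5040, 0, 1/362880, …
f+g: L₀ = lclm(L_f,L_g), ord ≤ 2+2.
L = (-22·x + 28·x^3 + 2·x^5)·Dx + (-1 + 7·x^2 + 9·x^4 + x^6)·Dx^2 + (-22·x + 28·x^3 + 2·x^5)·Dx^3 + (-1 + 7·x^2 + 9·x^4 + x^6)·Dx^4  (order 4).
h: a_k = 0, 5, 0, -3/2, 0, 97/120, 0, -2881/5040, 0, 161281/362880, …
ICs: h(0) = 0, h′(0) = 5, h′′(0) = 0, h′′′(0) = -9.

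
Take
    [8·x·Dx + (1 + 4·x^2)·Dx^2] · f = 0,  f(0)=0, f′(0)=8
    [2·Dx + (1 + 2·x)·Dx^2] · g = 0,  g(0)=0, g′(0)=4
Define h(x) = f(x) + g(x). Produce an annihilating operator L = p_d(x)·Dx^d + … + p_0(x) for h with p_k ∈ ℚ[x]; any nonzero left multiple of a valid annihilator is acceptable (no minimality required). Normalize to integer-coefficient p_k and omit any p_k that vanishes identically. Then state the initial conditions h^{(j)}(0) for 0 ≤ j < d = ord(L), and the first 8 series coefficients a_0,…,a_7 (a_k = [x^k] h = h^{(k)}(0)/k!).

f: a_k = 0, 8, 0, -32/3, 0, 128/5, 0, -512/7, …
g: a_k = 0, 4, -4, 16/3, -8, 64/5, -64/3, 256/7, …
L₀ := lclm(L_f,L_g); ord L₀ ≤ 2+2.
L = (-8 - 48·x + 96·x^2 + 64·x^3)·Dx + (-8 - 16·x + 192·x^3 + 128·x^4)·Dx^2 + (-1 + 2·x + 8·x^2 + 16·x^3 + 48·x^4 + 32·x^5)·Dx^3  (order 3).
h: a_k = 0, 12, -4, -16/3, -8, 192/5, -64/3, -256/7, …
ICs: h(0) = 0, h′(0) = 12, h′′(0) = -8.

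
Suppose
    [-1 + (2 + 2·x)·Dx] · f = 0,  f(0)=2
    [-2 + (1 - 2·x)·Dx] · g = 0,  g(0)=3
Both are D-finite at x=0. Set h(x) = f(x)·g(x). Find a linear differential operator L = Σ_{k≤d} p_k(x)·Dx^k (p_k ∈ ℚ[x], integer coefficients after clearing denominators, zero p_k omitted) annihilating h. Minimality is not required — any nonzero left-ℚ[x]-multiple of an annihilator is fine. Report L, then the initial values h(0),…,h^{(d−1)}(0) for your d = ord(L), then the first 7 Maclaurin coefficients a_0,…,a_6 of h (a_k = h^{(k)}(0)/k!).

L = (5 + 2·x) + (-2 + 2·x + 4·x^2)·Dx  (order 1).
h: a_k = 6, 15, 117/4, 471/8, 7521/64, 30105/128, 240777/512, …
ICs: h(0) = 6.

f: a_k = 2, 1, -1/4, 1/8, -5/64, 7/128, -21/512, …
g: a_k = 3, 6, 12, 24, 48, 96, 192, …
f·g: L₀ = L_f ⊗_s L_g, ord ≤ 1·1.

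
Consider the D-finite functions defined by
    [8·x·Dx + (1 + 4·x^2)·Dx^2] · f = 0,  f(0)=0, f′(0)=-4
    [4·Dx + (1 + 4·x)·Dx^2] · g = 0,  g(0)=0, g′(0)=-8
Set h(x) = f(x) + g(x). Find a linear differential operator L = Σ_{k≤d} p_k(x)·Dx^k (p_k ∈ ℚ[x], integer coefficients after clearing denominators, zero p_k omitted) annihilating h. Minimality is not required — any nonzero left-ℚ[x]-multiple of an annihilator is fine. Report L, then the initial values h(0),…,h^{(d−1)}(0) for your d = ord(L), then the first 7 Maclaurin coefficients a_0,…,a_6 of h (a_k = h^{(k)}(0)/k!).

L = (-8 - 96·x + 96·x^2 + 128·x^3)·Dx + (-10 - 16·x - 72·x^2 + 192·x^3 + 256·x^4)·Dx^2 + (-1 - 2·x + 8·x^2 + 8·x^3 + 48·x^4 + 64·x^5)·Dx^3  (order 3).
h: a_k = 0, -12, 16, -112/3, 128, -2112/5, 4096/3, …
ICs: h(0) = 0, h′(0) = -12, h′′(0) = 32.

f: a_k = 0, -4, 0, 16/3, 0, -64/5, 0, …
g: a_k = 0, -8, 16, -128/3, 128, -2048/5, 4096/3, …
Weyl lclm of L_f,L_g ⇒ L₀ (ord ≤ 4).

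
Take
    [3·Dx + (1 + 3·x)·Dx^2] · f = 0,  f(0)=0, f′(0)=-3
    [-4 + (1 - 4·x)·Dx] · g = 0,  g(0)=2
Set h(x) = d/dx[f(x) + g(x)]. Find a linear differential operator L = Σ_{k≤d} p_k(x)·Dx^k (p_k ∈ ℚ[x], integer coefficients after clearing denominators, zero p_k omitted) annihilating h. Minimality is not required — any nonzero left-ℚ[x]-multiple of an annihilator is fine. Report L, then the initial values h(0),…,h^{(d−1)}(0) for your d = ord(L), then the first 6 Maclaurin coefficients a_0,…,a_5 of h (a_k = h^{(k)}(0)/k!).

L = (-432 - 288·x) + (-78 - 720·x - 576·x^2)·Dx + (11 + x - 144·x^2 - 144·x^3)·Dx^2  (order 2).
h: a_k = 5, 73, 357, 2129, 9997, 49881, …
ICs: h(0) = 5, h′(0) = 73.

f: a_k = 0, -3, 9/2, -9, 81/4, -243/5, …
g: a_k = 2, 8, 32, 128, 512, 2048, …
L₀ := lclm(L_f,L_g); ord L₀ ≤ 2+1.
Differentiate: ansatz ord ≤ ord L₀ ⇒ L.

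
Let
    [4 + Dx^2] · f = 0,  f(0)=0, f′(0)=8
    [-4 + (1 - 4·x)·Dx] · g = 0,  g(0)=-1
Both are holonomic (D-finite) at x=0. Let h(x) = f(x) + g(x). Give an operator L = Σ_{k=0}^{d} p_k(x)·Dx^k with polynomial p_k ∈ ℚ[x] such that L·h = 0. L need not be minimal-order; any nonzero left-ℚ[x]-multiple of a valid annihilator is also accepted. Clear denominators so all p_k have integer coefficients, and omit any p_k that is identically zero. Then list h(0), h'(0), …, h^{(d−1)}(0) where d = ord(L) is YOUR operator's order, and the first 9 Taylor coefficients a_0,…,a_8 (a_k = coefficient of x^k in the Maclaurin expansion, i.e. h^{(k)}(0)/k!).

L = (-400 + 128·x - 256·x^2) + (36 - 176·x + 192·x^2 - 256·x^3)·Dx + (-100 + 32·x - 64·x^2)·Dx^2 + (9 - 44·x + 48·x^2 - 64·x^3)·Dx^3  (order 3).
h: a_k = -1, 4, -16, -208/3, -256, -15344/15, -4096, -5160992/315, -65536, …
ICs: h(0) = -1, h′(0) = 4, h′′(0) = -32.

f: a_k = 0, 8, 0, -16/3, 0, 16/15, 0, -32/315, 0, …
g: a_k = -1, -4, -16, -64, -256, -1024, -4096, -16384, -65536, …
L₀ := lclm(L_f,L_g); ord L₀ ≤ 2+1.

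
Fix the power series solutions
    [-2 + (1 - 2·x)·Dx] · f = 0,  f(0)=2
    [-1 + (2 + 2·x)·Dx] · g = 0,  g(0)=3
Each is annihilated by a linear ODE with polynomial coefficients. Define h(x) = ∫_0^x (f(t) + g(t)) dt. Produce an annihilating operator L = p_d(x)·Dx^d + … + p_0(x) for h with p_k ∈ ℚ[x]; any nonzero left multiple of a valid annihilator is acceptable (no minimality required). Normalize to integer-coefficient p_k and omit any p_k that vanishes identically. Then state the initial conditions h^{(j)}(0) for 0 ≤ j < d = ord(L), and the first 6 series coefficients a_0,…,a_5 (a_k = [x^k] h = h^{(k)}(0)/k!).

f: a_k = 2, 4, 8, 16, 32, 64, …
g: a_k = 3, 3/2, -3/8, 3/16, -15/128, 21/256, …
Sum ⇒ L₀ = lclm(L_f,L_g) in ℚ(x)⟨Dx⟩.
∫: right-multiply L₀ by Dx.
L = (-6 - 4·x)·Dx + (11 + 20·x + 12·x^2)·Dx^2 + (-2 - 2·x + 8·x^2 + 8·x^3)·Dx^3  (order 3).
h: a_k = 0, 5, 11/4, 61/24, 259/64, 4081/640, …
ICs: h(0) = 0, h′(0) = 5, h′′(0) = 11/2.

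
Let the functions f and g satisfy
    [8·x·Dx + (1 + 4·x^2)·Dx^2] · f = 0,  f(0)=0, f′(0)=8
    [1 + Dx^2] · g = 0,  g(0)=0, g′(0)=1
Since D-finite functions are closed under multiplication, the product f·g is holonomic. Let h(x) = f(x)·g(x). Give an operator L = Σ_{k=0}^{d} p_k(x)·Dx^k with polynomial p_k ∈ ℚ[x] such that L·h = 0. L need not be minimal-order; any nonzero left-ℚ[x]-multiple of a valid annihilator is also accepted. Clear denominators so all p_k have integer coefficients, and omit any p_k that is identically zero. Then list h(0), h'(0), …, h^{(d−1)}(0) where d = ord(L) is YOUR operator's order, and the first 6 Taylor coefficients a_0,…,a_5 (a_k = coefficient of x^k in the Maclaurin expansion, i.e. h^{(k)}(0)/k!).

f: a_k = 0, 8, 0, -32/3, 0, 128/5, …
g: a_k = 0, 1, 0, -1/6, 0, 1/120, …
h₀=f·g: eliminate ⇒ L₀, order ≤ 2·2.
L = (85 + 944·x^2 + 416·x^4 + 256·x^6 + 256·x^8) + (144·x + 704·x^3 + 768·x^5 + 1024·x^7)·Dx + (90 + 992·x^2 + 576·x^4 + 512·x^6 + 512·x^8)·Dx^2 + (144·x + 704·x^3 + 768·x^5 + 1024·x^7)·Dx^3 + (5 + 48·x^2 + 160·x^4 + 256·x^6 + 256·x^8)·Dx^4  (order 4).
h: a_k = 0, 0, 8, 0, -12, 0, …
ICs: h(0) = 0, h′(0) = 0, h′′(0) = 16, h′′′(0) = 0.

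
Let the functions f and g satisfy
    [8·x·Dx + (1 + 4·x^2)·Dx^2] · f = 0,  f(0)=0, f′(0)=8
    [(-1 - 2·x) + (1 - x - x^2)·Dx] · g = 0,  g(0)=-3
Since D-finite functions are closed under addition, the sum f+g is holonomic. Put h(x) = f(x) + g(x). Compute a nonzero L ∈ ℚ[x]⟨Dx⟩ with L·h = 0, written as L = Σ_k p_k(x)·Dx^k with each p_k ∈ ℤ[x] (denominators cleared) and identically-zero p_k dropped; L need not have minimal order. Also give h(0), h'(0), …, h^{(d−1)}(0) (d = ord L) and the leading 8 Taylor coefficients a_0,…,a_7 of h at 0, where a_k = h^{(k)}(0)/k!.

f: a_k = 0, 8, 0, -32/3, 0, 128/5, 0, -512/7, …
g: a_k = -3, -3, -6, -9, -15, -24, -39, -63, …
Sum ⇒ L₀ = lclm(L_f,L_g) in ℚ(x)⟨Dx⟩.
L = (16 - 64·x - 400·x^2 - 576·x^3 - 696·x^4 - 96·x^6)·Dx + (-13 - 24·x - 22·x^2 - 204·x^3 - 548·x^4 - 488·x^5 - 48·x^6 - 96·x^7)·Dx^2 + (2 + 5·x + 14·x^2 - 2·x^3 + 13·x^4 - 92·x^5 - 48·x^6 - 16·x^7 - 16·x^8)·Dx^3  (order 3).
h: a_k = -3, 5, -6, -59/3, -15, 8/5, -39, -953/7, …
ICs: h(0) = -3, h′(0) = 5, h′′(0) = -12.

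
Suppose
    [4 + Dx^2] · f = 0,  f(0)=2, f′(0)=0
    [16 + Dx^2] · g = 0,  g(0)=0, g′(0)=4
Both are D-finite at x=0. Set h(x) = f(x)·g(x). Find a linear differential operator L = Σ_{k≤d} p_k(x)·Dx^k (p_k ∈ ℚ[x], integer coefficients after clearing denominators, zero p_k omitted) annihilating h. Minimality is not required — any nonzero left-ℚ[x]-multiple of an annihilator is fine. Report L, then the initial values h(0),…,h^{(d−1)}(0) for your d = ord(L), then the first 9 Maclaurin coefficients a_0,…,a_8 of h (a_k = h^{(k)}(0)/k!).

f: a_k = 2, 0, -4, 0, 4/3, 0, -8/45, 0, 4/315, …
g: a_k = 0, 4, 0, -32/3, 0, 128/15, 0, -1024/315, 0, …
h₀=f·g: eliminate ⇒ L₀, order ≤ 2·2.
L = 144 + 40·Dx^2 + Dx^4  (order 4).
h: a_k = 0, 8, 0, -112/3, 0, 976/15, 0, -17504/315, 0, …
ICs: h(0) = 0, h′(0) = 8, h′′(0) = 0, h′′′(0) = -224.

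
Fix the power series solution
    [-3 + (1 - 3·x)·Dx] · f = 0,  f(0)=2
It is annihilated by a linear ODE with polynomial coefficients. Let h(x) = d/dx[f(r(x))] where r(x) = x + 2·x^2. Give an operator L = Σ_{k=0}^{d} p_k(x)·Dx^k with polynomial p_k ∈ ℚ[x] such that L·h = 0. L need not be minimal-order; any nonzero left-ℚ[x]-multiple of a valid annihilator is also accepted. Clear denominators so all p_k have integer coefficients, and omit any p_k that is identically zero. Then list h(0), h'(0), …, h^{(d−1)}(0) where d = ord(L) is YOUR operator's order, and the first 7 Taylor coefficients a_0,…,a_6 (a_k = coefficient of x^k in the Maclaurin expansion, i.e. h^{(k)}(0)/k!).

f: a_k = 2, 6, 18, 54, 162, 486, 1458, …
L₀ from L_f via x↦r, Dx↦r'^{-1}Dx.
Differentiate: ansatz ord ≤ ord L₀ ⇒ L.
L = (10 + 36·x + 72·x^2) + (-1 - x + 18·x^2 + 24·x^3)·Dx  (order 1).
h: a_k = 6, 60, 378, 2232, 12150, 63828, 325458, …
ICs: h(0) = 6.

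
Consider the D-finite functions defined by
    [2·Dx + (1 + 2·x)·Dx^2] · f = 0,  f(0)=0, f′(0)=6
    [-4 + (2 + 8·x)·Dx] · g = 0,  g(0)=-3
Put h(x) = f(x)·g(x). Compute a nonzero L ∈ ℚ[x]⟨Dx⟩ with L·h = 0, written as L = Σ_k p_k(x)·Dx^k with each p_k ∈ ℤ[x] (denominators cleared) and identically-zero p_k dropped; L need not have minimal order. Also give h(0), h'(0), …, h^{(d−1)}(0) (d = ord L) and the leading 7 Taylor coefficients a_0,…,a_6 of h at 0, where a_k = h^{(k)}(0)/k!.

L = (8 + 8·x) + (-2 - 8·x)·Dx + (1 + 10·x + 32·x^2 + 32·x^3)·Dx^2  (order 2).
h: a_k = 0, -18, -18, 48, -120, 1572/5, -4356/5, …
ICs: h(0) = 0, h′(0) = -18.

f: a_k = 0, 6, -6, 8, -12, 96/5, -32, …
g: a_k = -3, -6, 6, -12, 30, -84, 252, …
Sym-product of L_f,L_g gives L₀ (≤ ord 2).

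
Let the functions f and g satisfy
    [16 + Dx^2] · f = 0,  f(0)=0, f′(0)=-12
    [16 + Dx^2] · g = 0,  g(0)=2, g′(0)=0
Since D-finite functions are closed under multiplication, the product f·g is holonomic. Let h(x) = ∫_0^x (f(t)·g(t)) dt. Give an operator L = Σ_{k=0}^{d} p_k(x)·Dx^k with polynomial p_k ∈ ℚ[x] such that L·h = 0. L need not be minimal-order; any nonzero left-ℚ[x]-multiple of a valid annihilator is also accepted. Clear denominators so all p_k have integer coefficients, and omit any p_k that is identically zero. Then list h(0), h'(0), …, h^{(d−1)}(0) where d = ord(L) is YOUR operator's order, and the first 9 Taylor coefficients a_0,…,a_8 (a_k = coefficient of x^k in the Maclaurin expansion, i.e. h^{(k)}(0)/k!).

f: a_k = 0, -12, 0, 32, 0, -128/5, 0, 1024/105, 0, …
g: a_k = 2, 0, -16, 0, 64/3, 0, -512/45, 0, 1024/315, …
Product ⇒ symmetric product L₀, ord ≤ 4.
h=∫h₀ ⇒ L = L₀·Dx.
L = 64·Dx^2 + Dx^4  (order 4).
h: a_k = 0, 0, -12, 0, 64, 0, -2048/15, 0, 16384/105, …
ICs: h(0) = 0, h′(0) = 0, h′′(0) = -24, h′′′(0) = 0.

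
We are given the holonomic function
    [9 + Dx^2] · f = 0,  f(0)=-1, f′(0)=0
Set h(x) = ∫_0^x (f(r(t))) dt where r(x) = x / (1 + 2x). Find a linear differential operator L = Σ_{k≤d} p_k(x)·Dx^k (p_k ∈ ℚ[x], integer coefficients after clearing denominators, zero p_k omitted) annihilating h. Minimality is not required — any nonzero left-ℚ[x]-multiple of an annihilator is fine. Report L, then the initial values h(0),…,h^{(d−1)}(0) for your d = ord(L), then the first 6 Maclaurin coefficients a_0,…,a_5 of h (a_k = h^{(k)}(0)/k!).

f: a_k = -1, 0, 9/2, 0, -27/8, 0, …
Substitute x→r, Dx→(1/r')Dx; clear ⇒ L₀.
h=∫₀ˣh₀: take L = L₀·Dx.
L = 9·Dx + (4 + 24·x + 48·x^2 + 32·x^3)·Dx^2 + (1 + 8·x + 24·x^2 + 32·x^3 + 16·x^4)·Dx^3  (order 3).
h: a_k = 0, -1, 0, 3/2, -9/2, 81/8, …
ICs: h(0) = 0, h′(0) = -1, h′′(0) = 0.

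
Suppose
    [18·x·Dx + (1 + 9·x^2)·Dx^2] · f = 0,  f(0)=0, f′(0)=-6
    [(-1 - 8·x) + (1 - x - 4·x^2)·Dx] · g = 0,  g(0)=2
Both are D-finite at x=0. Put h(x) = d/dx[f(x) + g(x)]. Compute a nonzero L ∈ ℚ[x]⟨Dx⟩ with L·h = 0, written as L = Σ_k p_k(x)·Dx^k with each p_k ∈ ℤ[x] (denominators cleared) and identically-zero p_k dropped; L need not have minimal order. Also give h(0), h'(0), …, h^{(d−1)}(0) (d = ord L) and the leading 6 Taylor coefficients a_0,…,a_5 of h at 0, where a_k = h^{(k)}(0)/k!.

L = (90 - 360·x - 6462·x^2 - 14688·x^3 - 63936·x^4 - 31104·x^6) + (-36 - 294·x - 324·x^2 - 3198·x^3 - 13680·x^4 - 46080·x^5 - 3888·x^6 - 31104·x^7)·Dx + (5 + 16·x + 160·x^2 - 96·x^3 + 555·x^4 - 2304·x^5 - 4896·x^6 - 1296·x^7 - 5184·x^8)·Dx^2  (order 2).
h: a_k = -4, 20, 108, 232, 164, 2172, …
ICs: h(0) = -4, h′(0) = 20.

f: a_k = 0, -6, 0, 18, 0, -486/5, …
g: a_k = 2, 2, 10, 18, 58, 130, …
Sum ⇒ L₀ = lclm(L_f,L_g) in ℚ(x)⟨Dx⟩.
Derive L from L₀ (diff closure).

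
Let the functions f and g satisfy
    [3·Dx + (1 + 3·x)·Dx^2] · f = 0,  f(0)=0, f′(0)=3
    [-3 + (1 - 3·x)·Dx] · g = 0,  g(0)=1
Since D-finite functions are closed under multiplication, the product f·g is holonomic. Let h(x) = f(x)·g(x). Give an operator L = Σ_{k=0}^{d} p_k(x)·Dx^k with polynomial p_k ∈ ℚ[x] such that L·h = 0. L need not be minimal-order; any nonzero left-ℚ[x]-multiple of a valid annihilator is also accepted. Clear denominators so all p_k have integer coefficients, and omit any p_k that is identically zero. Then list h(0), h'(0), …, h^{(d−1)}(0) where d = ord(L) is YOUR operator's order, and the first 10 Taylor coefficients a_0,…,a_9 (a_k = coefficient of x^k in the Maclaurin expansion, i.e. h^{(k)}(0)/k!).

L = 9 + (3 + 27·x)·Dx + (-1 + 9·x^2)·Dx^2  (order 2).
h: a_k = 0, 3, 9/2, 45/2, 189/4, 3807/20, 8991/20, 232551/140, 1165671/280, 4109373/280, …
ICs: h(0) = 0, h′(0) = 3.

f: a_k = 0, 3, -9/2, 9, -81/4, 243/5, -243/2, 2187/7, -6561/8, 2187, …
g: a_k = 1, 3, 9, 27, 81, 243, 729, 2187, 6561, 19683, …
f·g: L₀ = L_f ⊗_s L_g, ord ≤ 2·1.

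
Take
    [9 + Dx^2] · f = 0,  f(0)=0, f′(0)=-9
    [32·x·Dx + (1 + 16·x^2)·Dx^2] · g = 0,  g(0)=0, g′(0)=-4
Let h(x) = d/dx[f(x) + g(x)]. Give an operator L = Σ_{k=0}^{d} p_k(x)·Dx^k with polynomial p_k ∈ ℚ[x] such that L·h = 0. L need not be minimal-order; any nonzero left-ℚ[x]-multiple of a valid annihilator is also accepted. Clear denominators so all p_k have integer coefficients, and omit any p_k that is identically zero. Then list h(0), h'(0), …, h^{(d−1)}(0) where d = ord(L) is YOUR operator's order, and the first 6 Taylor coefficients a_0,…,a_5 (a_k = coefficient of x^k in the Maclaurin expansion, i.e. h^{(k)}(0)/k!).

f: a_k = 0, -9, 0, 27/2, 0, -243/40, …
g: a_k = 0, -4, 0, 64/3, 0, -1024/5, …
f+g: L₀ = lclm(L_f,L_g), ord ≤ 2+2.
h₀' ⇒ L via d/dx closure of L₀.
L = (-52704·x + 967680·x^3 + 663552·x^5) + (-207 + 13104·x^2 + 283392·x^4 + 331776·x^6)·Dx + (-5856·x + 107520·x^3 + 73728·x^5)·Dx^2 + (-23 + 1456·x^2 + 31488·x^4 + 36864·x^6)·Dx^3  (order 3).
h: a_k = -13, 0, 209/2, 0, -8435/8, 0, …
ICs: h(0) = -13, h′(0) = 0, h′′(0) = 209.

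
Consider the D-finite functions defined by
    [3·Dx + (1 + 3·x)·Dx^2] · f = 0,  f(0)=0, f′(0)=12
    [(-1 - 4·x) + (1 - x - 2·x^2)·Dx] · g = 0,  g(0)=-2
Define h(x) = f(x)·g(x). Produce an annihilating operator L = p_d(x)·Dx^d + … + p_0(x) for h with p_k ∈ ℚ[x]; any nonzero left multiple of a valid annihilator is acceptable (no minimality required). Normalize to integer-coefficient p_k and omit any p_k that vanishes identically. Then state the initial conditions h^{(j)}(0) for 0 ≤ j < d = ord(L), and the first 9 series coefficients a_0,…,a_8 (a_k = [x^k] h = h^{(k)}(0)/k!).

f: a_k = 0, 12, -18, 36, -81, 972/5, -486, 8748/7, -6561/2, …
g: a_k = -2, -2, -6, -10, -22, -42, -86, -170, -342, …
h₀=f·g: eliminate ⇒ L₀, order ≤ 2·1.
L = (7 + 24·x) + (-1 + 17·x + 30·x^2)·Dx + (-1 - 2·x + 5·x^2 + 6·x^3)·Dx^2  (order 2).
h: a_k = 0, -24, 12, -108, 78, -2634/5, 3006/5, -103314/35, 33681/7, …
ICs: h(0) = 0, h′(0) = -24.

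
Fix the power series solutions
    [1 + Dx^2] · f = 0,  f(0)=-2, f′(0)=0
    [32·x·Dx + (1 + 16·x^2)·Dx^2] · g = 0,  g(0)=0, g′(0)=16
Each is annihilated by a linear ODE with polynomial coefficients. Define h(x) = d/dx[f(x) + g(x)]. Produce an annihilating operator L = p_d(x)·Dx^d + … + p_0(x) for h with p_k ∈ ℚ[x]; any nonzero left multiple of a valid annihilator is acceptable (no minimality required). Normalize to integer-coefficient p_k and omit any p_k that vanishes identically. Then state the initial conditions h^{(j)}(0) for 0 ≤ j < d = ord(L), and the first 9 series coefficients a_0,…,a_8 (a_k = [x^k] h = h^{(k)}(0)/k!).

f: a_k = -2, 0, 1, 0, -1/12, 0, 1/360, 0, -1/20160, …
g: a_k = 0, 16, 0, -256/3, 0, 4096/5, 0, -65536/7, 0, …
L₀ := lclm(L_f,L_g); ord L₀ ≤ 2+2.
Differentiate: ansatz ord ≤ ord L₀ ⇒ L.
L = (-6112·x + 99328·x^3 + 8192·x^5) + (-31 + 1072·x^2 + 25344·x^4 + 4096·x^6)·Dx + (-6112·x + 99328·x^3 + 8192·x^5)·Dx^2 + (-31 + 1072·x^2 + 25344·x^4 + 4096·x^6)·Dx^3  (order 3).
h: a_k = 16, 2, -256, -1/3, 4096, 1/60, -65536, -1/2520, 1048576, …
ICs: h(0) = 16, h′(0) = 2, h′′(0) = -512.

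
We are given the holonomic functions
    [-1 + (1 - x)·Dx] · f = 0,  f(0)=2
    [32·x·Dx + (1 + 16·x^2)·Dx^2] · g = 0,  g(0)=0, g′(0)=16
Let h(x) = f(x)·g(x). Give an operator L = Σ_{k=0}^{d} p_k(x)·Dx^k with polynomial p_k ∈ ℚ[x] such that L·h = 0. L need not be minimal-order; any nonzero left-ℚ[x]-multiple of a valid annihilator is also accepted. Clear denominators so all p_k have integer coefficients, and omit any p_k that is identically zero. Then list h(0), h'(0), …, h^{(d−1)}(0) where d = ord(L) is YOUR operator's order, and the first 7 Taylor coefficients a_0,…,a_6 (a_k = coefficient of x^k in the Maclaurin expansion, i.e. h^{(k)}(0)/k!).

f: a_k = 2, 2, 2, 2, 2, 2, 2, …
g: a_k = 0, 16, 0, -256/3, 0, 4096/5, 0, …
Sym-product of L_f,L_g gives L₀ (≤ ord 2).
L = 32·x + (2 - 32·x + 64·x^2)·Dx + (-1 + x - 16·x^2 + 16·x^3)·Dx^2  (order 2).
h: a_k = 0, 32, 32, -416/3, -416/3, 22496/15, 22496/15, …
ICs: h(0) = 0, h′(0) = 32.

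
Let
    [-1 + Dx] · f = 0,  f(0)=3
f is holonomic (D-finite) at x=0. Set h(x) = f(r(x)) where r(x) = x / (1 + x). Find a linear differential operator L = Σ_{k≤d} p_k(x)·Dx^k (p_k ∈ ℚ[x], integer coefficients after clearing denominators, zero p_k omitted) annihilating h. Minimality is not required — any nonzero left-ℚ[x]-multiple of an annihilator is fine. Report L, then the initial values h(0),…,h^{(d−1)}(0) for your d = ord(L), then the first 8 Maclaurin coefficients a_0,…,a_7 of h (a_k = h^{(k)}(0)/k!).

f: a_k = 3, 3, 3/2, 1/2, 1/8, 1/40, 1/240, 1/1680, …
Substitute x→r, Dx→(1/r')Dx; clear ⇒ L₀.
L = -1 + (1 + 2·x + x^2)·Dx  (order 1).
h: a_k = 3, 3, -3/2, 1/2, 1/8, -19/40, 151/240, -1091/1680, …
ICs: h(0) = 3.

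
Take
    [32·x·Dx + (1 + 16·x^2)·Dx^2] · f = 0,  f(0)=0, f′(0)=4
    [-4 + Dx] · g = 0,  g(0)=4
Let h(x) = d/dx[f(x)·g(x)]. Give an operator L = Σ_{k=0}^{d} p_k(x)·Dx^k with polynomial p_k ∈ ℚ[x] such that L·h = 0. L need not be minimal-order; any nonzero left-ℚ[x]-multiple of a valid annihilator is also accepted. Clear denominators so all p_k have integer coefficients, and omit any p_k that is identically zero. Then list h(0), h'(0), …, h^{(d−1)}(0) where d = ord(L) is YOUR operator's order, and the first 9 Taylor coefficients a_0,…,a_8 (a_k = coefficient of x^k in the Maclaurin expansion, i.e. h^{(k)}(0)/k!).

L = (16 + 320·x - 768·x^2 + 1024·x^3) + (-96·x + 256·x^2 - 512·x^3)·Dx + (-1 + 4·x - 16·x^2 + 64·x^3)·Dx^2  (order 2).
h: a_k = 16, 128, 128, -2048/3, 1536, 45056/3, -126976/5, -14811136/63, 9428992/21, …
ICs: h(0) = 16, h′(0) = 128.

f: a_k = 0, 4, 0, -64/3, 0, 1024/5, 0, -16384/7, 0, …
g: a_k = 4, 16, 32, 128/3, 128/3, 512/15, 1024/45, 4096/315, 2048/315, …
h₀=f·g: eliminate ⇒ L₀, order ≤ 2·1.
Differentiate: ansatz ord ≤ ord L₀ ⇒ L.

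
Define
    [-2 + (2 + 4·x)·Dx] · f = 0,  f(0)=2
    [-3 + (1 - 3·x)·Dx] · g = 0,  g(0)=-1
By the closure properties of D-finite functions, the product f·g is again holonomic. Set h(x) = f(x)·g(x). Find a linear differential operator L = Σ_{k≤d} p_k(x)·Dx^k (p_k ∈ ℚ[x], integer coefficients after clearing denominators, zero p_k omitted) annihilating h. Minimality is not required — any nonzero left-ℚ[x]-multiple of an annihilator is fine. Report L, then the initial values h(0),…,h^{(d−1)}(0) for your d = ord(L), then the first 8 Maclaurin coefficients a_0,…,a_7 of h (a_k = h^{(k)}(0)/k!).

f: a_k = 2, 2, -1, 1, -5/4, 7/4, -21/8, 33/8, …
g: a_k = -1, -3, -9, -27, -81, -243, -729, -2187, …
h₀=f·g: eliminate ⇒ L₀, order ≤ 1·1.
L = (4 + 3·x) + (-1 + x + 6·x^2)·Dx  (order 1).
h: a_k = -2, -8, -23, -70, -835/4, -628, -15051/8, -22593/4, …
ICs: h(0) = -2.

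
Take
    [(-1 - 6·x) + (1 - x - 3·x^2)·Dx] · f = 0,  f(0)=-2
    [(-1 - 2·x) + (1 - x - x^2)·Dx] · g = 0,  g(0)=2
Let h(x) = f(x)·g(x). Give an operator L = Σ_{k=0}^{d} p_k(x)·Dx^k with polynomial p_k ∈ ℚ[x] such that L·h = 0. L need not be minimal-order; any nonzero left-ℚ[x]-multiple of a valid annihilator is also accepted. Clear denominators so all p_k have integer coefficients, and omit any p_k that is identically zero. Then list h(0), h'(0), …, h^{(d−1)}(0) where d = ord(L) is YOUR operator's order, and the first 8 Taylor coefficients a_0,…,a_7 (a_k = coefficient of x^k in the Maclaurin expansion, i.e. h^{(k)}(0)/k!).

f: a_k = -2, -2, -8, -14, -38, -80, -194, -434, …
g: a_k = 2, 2, 4, 6, 10, 16, 26, 42, …
h₀=f·g: eliminate ⇒ L₀, order ≤ 1·1.
L = (-2 - 6·x + 12·x^2 + 12·x^3) + (1 - 2·x - 3·x^2 + 4·x^3 + 3·x^4)·Dx  (order 1).
h: a_k = -4, -8, -28, -64, -168, -392, -948, -2208, …
ICs: h(0) = -4.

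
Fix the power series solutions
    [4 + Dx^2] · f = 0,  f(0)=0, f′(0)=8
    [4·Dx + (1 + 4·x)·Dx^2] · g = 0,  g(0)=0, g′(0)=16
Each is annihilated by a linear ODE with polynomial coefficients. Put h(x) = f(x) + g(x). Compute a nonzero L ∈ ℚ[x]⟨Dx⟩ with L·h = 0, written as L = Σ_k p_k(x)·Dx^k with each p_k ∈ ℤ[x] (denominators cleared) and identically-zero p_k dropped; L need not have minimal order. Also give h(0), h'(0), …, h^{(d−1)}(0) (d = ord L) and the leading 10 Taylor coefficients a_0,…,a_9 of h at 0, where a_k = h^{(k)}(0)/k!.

L = (400 + 128·x + 256·x^2)·Dx + (36 + 176·x + 192·x^2 + 256·x^3)·Dx^2 + (100 + 32·x + 64·x^2)·Dx^3 + (9 + 44·x + 48·x^2 + 64·x^3)·Dx^4  (order 4).
h: a_k = 0, 24, -32, 80, -256, 12304/15, -8192/3, 2949088/315, -32768, 330301456/2835, …
ICs: h(0) = 0, h′(0) = 24, h′′(0) = -64, h′′′(0) = 480.

f: a_k = 0, 8, 0, -16/3, 0, 16/15, 0, -32/315, 0, 16/2835, …
g: a_k = 0, 16, -32, 256/3, -256, 4096/5, -8192/3, 65536/7, -32768, 1048576/9, …
Sum ⇒ L₀ = lclm(L_f,L_g) in ℚ(x)⟨Dx⟩.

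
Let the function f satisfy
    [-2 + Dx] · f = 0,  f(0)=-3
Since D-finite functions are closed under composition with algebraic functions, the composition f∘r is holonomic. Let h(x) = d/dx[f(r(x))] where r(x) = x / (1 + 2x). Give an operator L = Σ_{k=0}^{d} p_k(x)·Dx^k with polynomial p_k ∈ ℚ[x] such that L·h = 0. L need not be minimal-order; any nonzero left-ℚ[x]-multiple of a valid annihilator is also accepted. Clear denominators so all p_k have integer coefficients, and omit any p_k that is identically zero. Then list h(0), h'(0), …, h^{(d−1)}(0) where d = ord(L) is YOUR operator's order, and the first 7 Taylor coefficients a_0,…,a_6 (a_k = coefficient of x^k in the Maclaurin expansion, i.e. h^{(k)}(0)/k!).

L = (-2 - 8·x) + (-1 - 4·x - 4·x^2)·Dx  (order 1).
h: a_k = -6, 12, -12, -8, 76, -1208/5, 8728/15, …
ICs: h(0) = -6.

f: a_k = -3, -6, -6, -4, -2, -4/5, -4/15, …
Change of var in L_f (x↦r) gives L₀.
h=h₀': d/dx-closure on L₀ ⇒ L.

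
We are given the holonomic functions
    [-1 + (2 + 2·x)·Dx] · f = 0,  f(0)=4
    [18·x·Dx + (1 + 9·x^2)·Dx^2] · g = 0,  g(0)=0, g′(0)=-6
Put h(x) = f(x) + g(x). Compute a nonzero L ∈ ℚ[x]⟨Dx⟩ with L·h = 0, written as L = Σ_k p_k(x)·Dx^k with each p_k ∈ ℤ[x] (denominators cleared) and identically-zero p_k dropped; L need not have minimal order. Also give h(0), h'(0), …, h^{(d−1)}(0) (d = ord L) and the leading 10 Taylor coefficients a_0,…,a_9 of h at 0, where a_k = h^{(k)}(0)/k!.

L = (-36 - 90·x + 972·x^2 + 486·x^3)·Dx + (-75 - 144·x + 1818·x^2 + 3888·x^3 + 1701·x^4)·Dx^2 + (-2 + 70·x + 108·x^2 + 684·x^3 + 1134·x^4 + 486·x^5)·Dx^3  (order 3).
h: a_k = 4, -4, -1/2, 73/4, -5/32, -31069/320, -21/256, 2239719/3584, -429/8192, -71662901/16384, …
ICs: h(0) = 4, h′(0) = -4, h′′(0) = -1.

f: a_k = 4, 2, -1/2, 1/4, -5/32, 7/64, -21/256, 33/512, -429/8192, 715/16384, …
g: a_k = 0, -6, 0, 18, 0, -486/5, 0, 4374/7, 0, -4374, …
L₀ := lclm(L_f,L_g); ord L₀ ≤ 1+2.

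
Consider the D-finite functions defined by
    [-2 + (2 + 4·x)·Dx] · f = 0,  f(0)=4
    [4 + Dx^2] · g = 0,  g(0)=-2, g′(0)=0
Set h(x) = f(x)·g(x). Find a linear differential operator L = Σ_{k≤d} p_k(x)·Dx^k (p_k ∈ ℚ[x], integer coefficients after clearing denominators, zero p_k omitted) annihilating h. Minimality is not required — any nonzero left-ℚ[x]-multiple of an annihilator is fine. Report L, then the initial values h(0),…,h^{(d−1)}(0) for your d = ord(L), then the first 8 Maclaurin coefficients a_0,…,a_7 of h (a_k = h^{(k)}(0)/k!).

L = (7 + 16·x + 16·x^2) + (-2 - 4·x)·Dx + (1 + 4·x + 4·x^2)·Dx^2  (order 2).
h: a_k = -8, -8, 20, 12, -25/3, -13/3, 349/90, -401/90, …
ICs: h(0) = -8, h′(0) = -8.

f: a_k = 4, 4, -2, 2, -5/2, 7/2, -21/4, 33/4, …
g: a_k = -2, 0, 4, 0, -4/3, 0, 8/45, 0, …
h₀=f·g: eliminate ⇒ L₀, order ≤ 1·2.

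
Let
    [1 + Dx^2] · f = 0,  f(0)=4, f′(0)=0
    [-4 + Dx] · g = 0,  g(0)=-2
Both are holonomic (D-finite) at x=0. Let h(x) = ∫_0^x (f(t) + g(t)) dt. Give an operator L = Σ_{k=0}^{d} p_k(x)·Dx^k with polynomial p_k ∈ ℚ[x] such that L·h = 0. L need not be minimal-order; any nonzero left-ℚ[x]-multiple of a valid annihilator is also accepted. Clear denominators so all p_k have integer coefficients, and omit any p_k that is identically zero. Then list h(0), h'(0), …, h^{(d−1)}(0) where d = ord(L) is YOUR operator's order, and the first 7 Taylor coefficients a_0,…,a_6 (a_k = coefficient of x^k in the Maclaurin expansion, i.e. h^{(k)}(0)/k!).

L = -4·Dx + Dx^2 - 4·Dx^3 + Dx^4  (order 4).
h: a_k = 0, 2, -4, -6, -16/3, -127/30, -128/45, …
ICs: h(0) = 0, h′(0) = 2, h′′(0) = -8, h′′′(0) = -36.

f: a_k = 4, 0, -2, 0, 1/6, 0, -1/180, …
g: a_k = -2, -8, -16, -64/3, -64/3, -256/15, -512/45, …
Weyl lclm of L_f,L_g ⇒ L₀ (ord ≤ 3).
Integrate: L := L₀·Dx.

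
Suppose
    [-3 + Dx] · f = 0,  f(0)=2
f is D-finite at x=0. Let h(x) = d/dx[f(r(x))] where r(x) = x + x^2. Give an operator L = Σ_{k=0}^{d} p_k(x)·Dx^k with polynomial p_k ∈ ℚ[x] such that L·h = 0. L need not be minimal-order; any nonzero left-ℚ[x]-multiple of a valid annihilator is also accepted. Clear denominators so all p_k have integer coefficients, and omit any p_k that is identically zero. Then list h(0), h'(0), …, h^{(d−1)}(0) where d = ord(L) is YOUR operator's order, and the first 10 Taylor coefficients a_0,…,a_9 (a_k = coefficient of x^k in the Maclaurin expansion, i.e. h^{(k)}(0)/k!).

L = (5 + 12·x + 12·x^2) + (-1 - 2·x)·Dx  (order 1).
h: a_k = 6, 30, 81, 171, 1161/4, 8613/20, 4509/8, 188217/280, 1646811/2240, 1678239/2240, …
ICs: h(0) = 6.

f: a_k = 2, 6, 9, 9, 27/4, 81/20, 81/40, 243/280, 729/2240, 243/2240, …
Substitute x→r, Dx→(1/r')Dx; clear ⇒ L₀.
Differentiate: ansatz ord ≤ ord L₀ ⇒ L.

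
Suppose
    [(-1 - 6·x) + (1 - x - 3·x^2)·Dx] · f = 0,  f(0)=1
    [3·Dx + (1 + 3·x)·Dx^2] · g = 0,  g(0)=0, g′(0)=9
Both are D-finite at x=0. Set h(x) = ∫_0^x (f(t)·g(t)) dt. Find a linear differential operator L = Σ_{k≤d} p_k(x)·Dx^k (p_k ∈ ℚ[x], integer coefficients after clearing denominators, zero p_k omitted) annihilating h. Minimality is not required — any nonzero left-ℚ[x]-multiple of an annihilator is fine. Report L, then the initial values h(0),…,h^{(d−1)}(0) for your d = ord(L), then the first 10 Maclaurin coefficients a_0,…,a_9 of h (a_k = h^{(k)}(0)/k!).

f: a_k = 1, 1, 4, 7, 19, 40, 97, 217, 508, 1159, …
g: a_k = 0, 9, -27/2, 27, -243/4, 729/5, -729/2, 6561/7, -19683/8, 6561, …
h₀=f·g: eliminate ⇒ L₀, order ≤ 1·2.
h=∫₀ˣh₀: take L = L₀·Dx.
L = (9 + 36·x)·Dx + (-1 + 21·x + 45·x^2)·Dx^2 + (-1 - 2·x + 6·x^2 + 9·x^3)·Dx^3  (order 3).
h: a_k = 0, 0, 9/2, -3/2, 99/8, -99/20, 1797/40, -846/35, 220743/1120, -43283/280, …
ICs: h(0) = 0, h′(0) = 0, h′′(0) = 9.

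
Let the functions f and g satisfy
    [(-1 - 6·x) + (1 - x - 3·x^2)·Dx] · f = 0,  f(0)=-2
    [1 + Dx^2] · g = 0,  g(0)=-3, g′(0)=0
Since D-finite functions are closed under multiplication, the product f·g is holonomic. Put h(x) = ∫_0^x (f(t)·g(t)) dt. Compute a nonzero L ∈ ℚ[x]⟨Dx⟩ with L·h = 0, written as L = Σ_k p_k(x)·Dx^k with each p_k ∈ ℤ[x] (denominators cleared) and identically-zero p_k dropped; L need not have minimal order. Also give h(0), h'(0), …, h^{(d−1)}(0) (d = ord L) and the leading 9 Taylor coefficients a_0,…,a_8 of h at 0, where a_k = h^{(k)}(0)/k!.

L = (5 + x + 3·x^2)·Dx + (2 + 12·x)·Dx^2 + (-1 + x + 3·x^2)·Dx^3  (order 3).
h: a_k = 0, 6, 3, 7, 39/4, 409/20, 877/24, 9017/120, 142049/960, …
ICs: h(0) = 0, h′(0) = 6, h′′(0) = 6.

f: a_k = -2, -2, -8, -14, -38, -80, -194, -434, -1016, …
g: a_k = -3, 0, 3/2, 0, -1/8, 0, 1/240, 0, -1/13440, …
Sym-product of L_f,L_g gives L₀ (≤ ord 2).
h=∫h₀ ⇒ L = L₀·Dx.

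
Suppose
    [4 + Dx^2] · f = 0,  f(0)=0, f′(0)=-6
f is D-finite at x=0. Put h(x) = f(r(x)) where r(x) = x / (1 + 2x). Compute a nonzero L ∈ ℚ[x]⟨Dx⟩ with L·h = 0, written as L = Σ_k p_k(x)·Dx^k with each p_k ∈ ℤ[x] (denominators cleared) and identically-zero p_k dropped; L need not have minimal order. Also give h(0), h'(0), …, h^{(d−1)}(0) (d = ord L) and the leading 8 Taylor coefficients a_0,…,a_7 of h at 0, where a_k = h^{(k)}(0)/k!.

f: a_k = 0, -6, 0, 4, 0, -4/5, 0, 8/105, …
h₀=f(r): pull back L_f along r ⇒ L₀.
L = 4 + (4 + 24·x + 48·x^2 + 32·x^3)·Dx + (1 + 8·x + 24·x^2 + 32·x^3 + 16·x^4)·Dx^2  (order 2).
h: a_k = 0, -6, 12, -20, 24, -4/5, -120, 55448/105, …
ICs: h(0) = 0, h′(0) = -6.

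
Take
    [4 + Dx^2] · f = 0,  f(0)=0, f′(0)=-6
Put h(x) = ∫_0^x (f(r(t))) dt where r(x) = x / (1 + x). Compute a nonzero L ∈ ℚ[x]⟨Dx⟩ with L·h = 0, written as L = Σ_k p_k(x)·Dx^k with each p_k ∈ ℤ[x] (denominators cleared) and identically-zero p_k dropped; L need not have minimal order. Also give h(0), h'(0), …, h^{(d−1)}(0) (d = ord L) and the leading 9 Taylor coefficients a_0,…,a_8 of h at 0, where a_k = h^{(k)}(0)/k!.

L = 4·Dx + (2 + 6·x + 6·x^2 + 2·x^3)·Dx^2 + (1 + 4·x + 6·x^2 + 4·x^3 + x^4)·Dx^3  (order 3).
h: a_k = 0, 0, -3, 2, -1/2, -6/5, 43/15, -30/7, 2209/420, …
ICs: h(0) = 0, h′(0) = 0, h′′(0) = -6.

f: a_k = 0, -6, 0, 4, 0, -4/5, 0, 8/105, 0, …
h₀=f(r): pull back L_f along r ⇒ L₀.
h=∫₀ˣh₀: take L = L₀·Dx.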